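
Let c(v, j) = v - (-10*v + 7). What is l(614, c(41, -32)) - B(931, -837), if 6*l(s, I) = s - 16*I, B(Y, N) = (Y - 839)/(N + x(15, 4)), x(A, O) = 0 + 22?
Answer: -2644399/2445 ≈ -1081.6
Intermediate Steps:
x(A, O) = 22
c(v, j) = -7 + 11*v (c(v, j) = v - (7 - 10*v) = v + (-7 + 10*v) = -7 + 11*v)
B(Y, N) = (-839 + Y)/(22 + N) (B(Y, N) = (Y - 839)/(N + 22) = (-839 + Y)/(22 + N))
l(s, I) = -8*I/3 + s/6 (l(s, I) = (s - 16*I)/6 = -8*I/3 + s/6)
l(614, c(41, -32)) - B(931, -837) = (-8*(-7 + 11*41)/3 + (1/6)*614) - (-839 + 931)/(22 - 837) = (-8*(-7 + 451)/3 + 307/3) - 92/(-815) = (-8/3*444 + 307/3) - (-1)*92/815 = (-1184 + 307/3) - 1*(-92/815) = -3245/3 + 92/815 = -2644399/2445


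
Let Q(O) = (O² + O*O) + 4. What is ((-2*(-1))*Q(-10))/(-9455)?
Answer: -408/9455 ≈ -0.043152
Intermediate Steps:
Q(O) = 4 + 2*O² (Q(O) = (O² + O²) + 4 = 2*O² + 4 = 4 + 2*O²)
((-2*(-1))*Q(-10))/(-9455) = ((-2*(-1))*(4 + 2*(-10)²))/(-9455) = (2*(4 + 2*100))*(-1/9455) = (2*(4 + 200))*(-1/9455) = (2*204)*(-1/9455) = 408*(-1/9455) = -408/9455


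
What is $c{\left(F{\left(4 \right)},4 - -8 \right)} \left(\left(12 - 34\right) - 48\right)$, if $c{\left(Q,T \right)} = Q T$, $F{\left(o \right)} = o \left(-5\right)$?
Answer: $16800$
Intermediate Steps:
$F{\left(o \right)} = - 5 o$
$c{\left(F{\left(4 \right)},4 - -8 \right)} \left(\left(12 - 34\right) - 48\right) = \left(-5\right) 4 \left(4 - -8\right) \left(\left(12 - 34\right) - 48\right) = - 20 \left(4 + 8\right) \left(-22 - 48\right) = \left(-20\right) 12 \left(-70\right) = \left(-240\right) \left(-70\right) = 16800$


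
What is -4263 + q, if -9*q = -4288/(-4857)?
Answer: -186352807/43713 ≈ -4263.1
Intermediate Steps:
q = -4288/43713 (q = -(-4288)/(9*(-4857)) = -(-4288)*(-1)/(9*4857) = -⅑*4288/4857 = -4288/43713 ≈ -0.098094)
-4263 + q = -4263 - 4288/43713 = -186352807/43713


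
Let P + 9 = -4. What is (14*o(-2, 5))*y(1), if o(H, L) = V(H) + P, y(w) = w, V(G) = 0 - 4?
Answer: -238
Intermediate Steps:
P = -13 (P = -9 - 4 = -13)
V(G) = -4
o(H, L) = -17 (o(H, L) = -4 - 13 = -17)
(14*o(-2, 5))*y(1) = (14*(-17))*1 = -238*1 = -238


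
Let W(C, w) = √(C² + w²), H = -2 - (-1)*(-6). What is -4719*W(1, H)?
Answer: -4719*√65 ≈ -38046.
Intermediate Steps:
H = -8 (H = -2 - 1*6 = -2 - 6 = -8)
-4719*W(1, H) = -4719*√(1² + (-8)²) = -4719*√(1 + 64) = -4719*√65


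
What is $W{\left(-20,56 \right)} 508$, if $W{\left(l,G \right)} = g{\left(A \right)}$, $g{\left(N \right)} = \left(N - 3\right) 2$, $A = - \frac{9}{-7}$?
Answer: $- \frac{12192}{7} \approx -1741.7$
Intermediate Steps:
$A = \frac{9}{7}$ ($A = \left(-9\right) \left(- \frac{1}{7}\right) = \frac{9}{7} \approx 1.2857$)
$g{\left(N \right)} = -6 + 2 N$ ($g{\left(N \right)} = \left(-3 + N\right) 2 = -6 + 2 N$)
$W{\left(l,G \right)} = - \frac{24}{7}$ ($W{\left(l,G \right)} = -6 + 2 \cdot \frac{9}{7} = -6 + \frac{18}{7} = - \frac{24}{7}$)
$W{\left(-20,56 \right)} 508 = \left(- \frac{24}{7}\right) 508 = - \frac{12192}{7}$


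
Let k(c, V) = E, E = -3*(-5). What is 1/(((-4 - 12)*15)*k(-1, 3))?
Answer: -1/3600 ≈ -0.00027778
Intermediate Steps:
E = 15
k(c, V) = 15
1/(((-4 - 12)*15)*k(-1, 3)) = 1/(((-4 - 12)*15)*15) = 1/(-16*15*15) = 1/(-240*15) = 1/(-3600) = -1/3600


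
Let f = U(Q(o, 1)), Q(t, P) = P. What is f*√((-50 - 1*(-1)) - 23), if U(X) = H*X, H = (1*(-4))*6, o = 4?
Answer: -144*I*√2 ≈ -203.65*I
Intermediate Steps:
H = -24 (H = -4*6 = -24)
U(X) = -24*X
f = -24 (f = -24*1 = -24)
f*√((-50 - 1*(-1)) - 23) = -24*√((-50 - 1*(-1)) - 23) = -24*√((-50 + 1) - 23) = -24*√(-49 - 23) = -144*I*√2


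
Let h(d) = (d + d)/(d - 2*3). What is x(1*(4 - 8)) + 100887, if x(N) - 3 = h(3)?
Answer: 100888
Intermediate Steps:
h(d) = 2*d/(-6 + d) (h(d) = (2*d)/(d - 6) = (2*d)/(-6 + d) = 2*d/(-6 + d))
x(N) = 1 (x(N) = 3 + 2*3/(-6 + 3) = 3 + 2*3/(-3) = 3 + 2*3*(-⅓) = 3 - 2 = 1)
x(1*(4 - 8)) + 100887 = 1 + 100887 = 100888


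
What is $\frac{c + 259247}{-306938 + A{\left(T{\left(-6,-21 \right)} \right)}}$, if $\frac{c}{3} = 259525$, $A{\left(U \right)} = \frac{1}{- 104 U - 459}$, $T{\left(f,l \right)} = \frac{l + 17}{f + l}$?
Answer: $- \frac{13293461998}{3931568869} \approx -3.3812$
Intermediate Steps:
$T{\left(f,l \right)} = \frac{17 + l}{f + l}$
$A{\left(U \right)} = \frac{1}{-459 - 104 U}$
$c = 778575$ ($c = 3 \cdot 259525 = 778575$)
$\frac{c + 259247}{-306938 + A{\left(T{\left(-6,-21 \right)} \right)}} = \frac{778575 + 259247}{-306938 - \frac{1}{459 + 104 \frac{17 - 21}{-6 - 21}}} = \frac{1037822}{-306938 - \frac{1}{459 + 104 \frac{1}{-27} \left(-4\right)}} = \frac{1037822}{-306938 - \frac{1}{459 + 104 \left(\left(- \frac{1}{27}\right) \left(-4\right)\right)}} = \frac{1037822}{-306938 - \frac{1}{459 + 104 \cdot \frac{4}{27}}} = \frac{1037822}{-306938 - \frac{1}{459 + \frac{416}{27}}} = \frac{1037822}{-306938 - \frac{1}{\frac{12809}{27}}} = \frac{1037822}{-306938 - \frac{27}{12809}} = \frac{1037822}{- \frac{3931568869}{12809}} = 1037822 \left(- \frac{12809}{3931568869}\right) = - \frac{13293461998}{3931568869}$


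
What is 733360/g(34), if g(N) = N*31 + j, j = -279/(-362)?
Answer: 265476320/381827 ≈ 695.28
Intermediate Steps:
j = 279/362 (j = -279*(-1/362) = 279/362 ≈ 0.77072)
g(N) = 279/362 + 31*N (g(N) = N*31 + 279/362 = 31*N + 279/362 = 279/362 + 31*N)
733360/g(34) = 733360/(279/362 + 31*34) = 733360/(279/362 + 1054) = 733360/(381827/362) = 733360*(362/381827) = 265476320/381827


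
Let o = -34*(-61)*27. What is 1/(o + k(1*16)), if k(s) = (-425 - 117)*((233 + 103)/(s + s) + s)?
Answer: 1/41635 ≈ 2.4018e-5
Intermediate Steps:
k(s) = -91056/s - 542*s (k(s) = -542*(336/((2*s)) + s) = -542*(336*(1/(2*s)) + s) = -542*(168/s + s) = -542*(s + 168/s) = -91056/s - 542*s)
o = 55998 (o = 2074*27 = 55998)
1/(o + k(1*16)) = 1/(55998 + (-91056/(1*16) - 542*16)) = 1/(55998 + (-91056/16 - 542*16)) = 1/(55998 + (-91056*1/16 - 8672)) = 1/(55998 + (-5691 - 8672)) = 1/(55998 - 14363) = 1/41635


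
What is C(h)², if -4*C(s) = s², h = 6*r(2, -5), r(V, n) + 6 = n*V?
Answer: 5308416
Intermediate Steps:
r(V, n) = -6 + V*n (r(V, n) = -6 + n*V = -6 + V*n)
h = -96 (h = 6*(-6 + 2*(-5)) = 6*(-6 - 10) = 6*(-16) = -96)
C(s) = -s²/4
C(h)² = (-¼*(-96)²)² = (-¼*9216)² = (-2304)² = 5308416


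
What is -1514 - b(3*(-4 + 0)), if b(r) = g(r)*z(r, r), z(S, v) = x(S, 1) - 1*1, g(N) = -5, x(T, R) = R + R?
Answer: -1509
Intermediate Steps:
x(T, R) = 2*R
z(S, v) = 1 (z(S, v) = 2*1 - 1*1 = 2 - 1 = 1)
b(r) = -5 (b(r) = -5*1 = -5)
-1514 - b(3*(-4 + 0)) = -1514 - 1*(-5) = -1514 + 5 = -1509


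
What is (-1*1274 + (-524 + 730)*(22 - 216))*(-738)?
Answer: 30433644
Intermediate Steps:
(-1*1274 + (-524 + 730)*(22 - 216))*(-738) = (-1274 + 206*(-194))*(-738) = (-1274 - 39964)*(-738) = -41238*(-738) = 30433644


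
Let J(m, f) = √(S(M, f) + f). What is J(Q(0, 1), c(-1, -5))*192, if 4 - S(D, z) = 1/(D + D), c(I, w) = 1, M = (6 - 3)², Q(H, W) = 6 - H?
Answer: 32*√178 ≈ 426.93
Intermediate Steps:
M = 9 (M = 3² = 9)
S(D, z) = 4 - 1/(2*D) (S(D, z) = 4 - 1/(D + D) = 4 - 1/(2*D))
J(m, f) = √(71/18 + f) (J(m, f) = √((4 - ½/9) + f) = √((4 - ½*⅑) + f) = √((4 - 1/18) + f) = √(71/18 + f))
J(Q(0, 1), c(-1, -5))*192 = (√(142 + 36*1)/6)*192 = (√(142 + 36)/6)*192 = (√178/6)*192 = 32*√178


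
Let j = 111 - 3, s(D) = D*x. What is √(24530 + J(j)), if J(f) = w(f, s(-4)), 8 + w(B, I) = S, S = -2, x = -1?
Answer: 2*√6130 ≈ 156.59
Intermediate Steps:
s(D) = -D (s(D) = D*(-1) = -D)
j = 108
w(B, I) = -10 (w(B, I) = -8 - 2 = -10)
J(f) = -10
√(24530 + J(j)) = √(24530 - 10) = √24520 = 2*√6130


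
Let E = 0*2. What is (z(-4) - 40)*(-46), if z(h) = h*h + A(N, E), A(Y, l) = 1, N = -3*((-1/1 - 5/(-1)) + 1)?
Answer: 1058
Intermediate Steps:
N = -15 (N = -3*((-1*1 - 5*(-1)) + 1) = -3*((-1 + 5) + 1) = -3*(4 + 1) = -3*5 = -15)
E = 0
z(h) = 1 + h² (z(h) = h*h + 1 = h² + 1 = 1 + h²)
(z(-4) - 40)*(-46) = ((1 + (-4)²) - 40)*(-46) = ((1 + 16) - 40)*(-46) = (17 - 40)*(-46) = -23*(-46) = 1058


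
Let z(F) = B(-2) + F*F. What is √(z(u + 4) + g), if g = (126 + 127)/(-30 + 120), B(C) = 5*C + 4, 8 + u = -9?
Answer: √149230/30 ≈ 12.877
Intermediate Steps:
u = -17 (u = -8 - 9 = -17)
B(C) = 4 + 5*C
z(F) = -6 + F² (z(F) = (4 + 5*(-2)) + F*F = (4 - 10) + F² = -6 + F²)
g = 253/90 ≈ 2.8111
√(z(u + 4) + g) = √((-6 + (-17 + 4)²) + 253/90) = √((-6 + (-13)²) + 253/90) = √((-6 + 169) + 253/90) = √(163 + 253/90) = √(14923/90) = √149230/30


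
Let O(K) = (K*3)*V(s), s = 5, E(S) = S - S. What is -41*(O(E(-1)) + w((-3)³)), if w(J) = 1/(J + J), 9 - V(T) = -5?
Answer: 41/54 ≈ 0.75926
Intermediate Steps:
E(S) = 0
V(T) = 14 (V(T) = 9 - 1*(-5) = 9 + 5 = 14)
w(J) = 1/(2*J)
O(K) = 42*K (O(K) = (K*3)*14 = (3*K)*14 = 42*K)
-41*(O(E(-1)) + w((-3)³)) = -41*(42*0 + 1/(2*((-3)³))) = -41*(0 + (½)/(-27)) = -41*(0 + (½)*(-1/27)) = -41*(0 - 1/54) = -41*(-1/54) = 41/54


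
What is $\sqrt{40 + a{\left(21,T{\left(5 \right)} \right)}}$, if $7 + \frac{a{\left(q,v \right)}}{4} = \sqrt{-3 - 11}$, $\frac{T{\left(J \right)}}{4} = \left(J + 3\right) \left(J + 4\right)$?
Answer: $2 \sqrt{3 + i \sqrt{14}} \approx 3.9486 + 1.8952 i$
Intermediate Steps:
$T{\left(J \right)} = 4 \left(3 + J\right) \left(4 + J\right)$ ($T{\left(J \right)} = 4 \left(J + 3\right) \left(J + 4\right) = 4 \left(3 + J\right) \left(4 + J\right)$)
$a{\left(q,v \right)} = -28 + 4 i \sqrt{14}$ ($a{\left(q,v \right)} = -28 + 4 \sqrt{-3 - 11} = -28 + 4 \sqrt{-14} = -28 + 4 i \sqrt{14}$)
$\sqrt{40 + a{\left(21,T{\left(5 \right)} \right)}} = \sqrt{40 - \left(28 - 4 i \sqrt{14}\right)} = \sqrt{12 + 4 i \sqrt{14}}$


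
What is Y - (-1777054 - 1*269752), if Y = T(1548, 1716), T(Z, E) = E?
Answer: 2048522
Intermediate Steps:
Y = 1716
Y - (-1777054 - 1*269752) = 1716 - (-1777054 - 1*269752) = 1716 - (-1777054 - 269752) = 1716 - 1*(-2046806) = 1716 + 2046806 = 2048522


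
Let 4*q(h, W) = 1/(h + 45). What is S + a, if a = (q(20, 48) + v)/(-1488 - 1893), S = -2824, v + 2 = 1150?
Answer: -2482763921/879060 ≈ -2824.3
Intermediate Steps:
v = 1148 (v = -2 + 1150 = 1148)
q(h, W) = 1/(4*(45 + h)) (q(h, W) = 1/(4*(h + 45)) = 1/(4*(45 + h)))
a = -298481/879060 (a = (1/(4*(45 + 20)) + 1148)/(-1488 - 1893) = ((¼)/65 + 1148)/(-3381) = ((¼)*(1/65) + 1148)*(-1/3381) = (1/260 + 1148)*(-1/3381) = (298481/260)*(-1/3381) = -298481/879060 ≈ -0.33955)
S + a = -2824 - 298481/879060 = -2482763921/879060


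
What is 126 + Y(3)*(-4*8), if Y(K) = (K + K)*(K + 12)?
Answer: -2754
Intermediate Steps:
Y(K) = 2*K*(12 + K) (Y(K) = (2*K)*(12 + K) = 2*K*(12 + K))
126 + Y(3)*(-4*8) = 126 + (2*3*(12 + 3))*(-4*8) = 126 + (2*3*15)*(-32) = 126 + 90*(-32) = 126 - 2880 = -2754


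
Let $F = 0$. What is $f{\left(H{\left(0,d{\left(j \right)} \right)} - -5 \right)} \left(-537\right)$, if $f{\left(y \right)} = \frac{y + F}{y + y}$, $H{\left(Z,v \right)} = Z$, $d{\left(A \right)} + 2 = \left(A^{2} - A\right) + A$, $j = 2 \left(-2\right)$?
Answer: $- \frac{537}{2} \approx -268.5$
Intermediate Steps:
$j = -4$
$d{\left(A \right)} = -2 + A^{2}$ ($d{\left(A \right)} = -2 + \left(\left(A^{2} - A\right) + A\right) = -2 + A^{2}$)
$f{\left(y \right)} = \frac{1}{2}$ ($f{\left(y \right)} = \frac{y + 0}{y + y} = \frac{y}{2 y} = y \frac{1}{2 y} = \frac{1}{2}$)
$f{\left(H{\left(0,d{\left(j \right)} \right)} - -5 \right)} \left(-537\right) = \frac{1}{2} \left(-537\right) = - \frac{537}{2}$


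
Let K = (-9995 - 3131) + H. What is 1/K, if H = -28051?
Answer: -1/41177 ≈ -2.4285e-5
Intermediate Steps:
K = -41177 (K = (-9995 - 3131) - 28051 = -13126 - 28051 = -41177)
1/K = 1/(-41177) = -1/41177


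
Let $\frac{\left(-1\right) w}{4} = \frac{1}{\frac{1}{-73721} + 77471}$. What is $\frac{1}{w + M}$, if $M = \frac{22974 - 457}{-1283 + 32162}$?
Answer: $\frac{29392894549935}{21431812687499} \approx 1.3715$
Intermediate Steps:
$M = \frac{22517}{30879} \approx 0.7292$
$w = - \frac{147442}{2855619795}$ ($w = - \frac{4}{\frac{1}{-73721} + 77471} = - \frac{4}{- \frac{1}{73721} + 77471} = - \frac{4}{\frac{5711239590}{73721}} = \left(-4\right) \frac{73721}{5711239590} = - \frac{147442}{2855619795} \approx -5.1632 \cdot 10^{-5}$)
$\frac{1}{w + M} = \frac{1}{- \frac{147442}{2855619795} + \frac{22517}{30879}} = \frac{1}{\frac{21431812687499}{29392894549935}} = \frac{29392894549935}{21431812687499}$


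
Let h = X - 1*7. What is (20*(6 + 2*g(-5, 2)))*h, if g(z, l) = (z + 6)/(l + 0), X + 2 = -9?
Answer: -2520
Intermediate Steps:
X = -11 (X = -2 - 9 = -11)
g(z, l) = (6 + z)/l
h = -18 (h = -11 - 1*7 = -11 - 7 = -18)
(20*(6 + 2*g(-5, 2)))*h = (20*(6 + 2*((6 - 5)/2)))*(-18) = (20*(6 + 2*((1/2)*1)))*(-18) = (20*(6 + 2*(1/2)))*(-18) = (20*(6 + 1))*(-18) = (20*7)*(-18) = 140*(-18) = -2520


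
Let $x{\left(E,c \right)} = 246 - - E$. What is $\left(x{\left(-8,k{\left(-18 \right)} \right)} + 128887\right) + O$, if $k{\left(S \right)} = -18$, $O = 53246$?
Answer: $182371$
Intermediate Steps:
$x{\left(E,c \right)} = 246 + E$
$\left(x{\left(-8,k{\left(-18 \right)} \right)} + 128887\right) + O = \left(\left(246 - 8\right) + 128887\right) + 53246 = \left(238 + 128887\right) + 53246 = 129125 + 53246 = 182371$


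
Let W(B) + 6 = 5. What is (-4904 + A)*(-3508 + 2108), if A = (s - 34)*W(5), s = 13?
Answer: 6836200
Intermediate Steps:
W(B) = -1 (W(B) = -6 + 5 = -1)
A = 21 (A = (13 - 34)*(-1) = -21*(-1) = 21)
(-4904 + A)*(-3508 + 2108) = (-4904 + 21)*(-3508 + 2108) = -4883*(-1400) = 6836200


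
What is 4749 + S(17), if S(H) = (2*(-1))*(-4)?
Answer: 4757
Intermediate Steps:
S(H) = 8 (S(H) = -2*(-4) = 8)
4749 + S(17) = 4749 + 8 = 4757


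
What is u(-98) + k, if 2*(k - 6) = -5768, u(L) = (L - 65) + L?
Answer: -3139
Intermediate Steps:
u(L) = -65 + 2*L (u(L) = (-65 + L) + L = -65 + 2*L)
k = -2878 (k = 6 + (½)*(-5768) = 6 - 2884 = -2878)
u(-98) + k = (-65 + 2*(-98)) - 2878 = (-65 - 196) - 2878 = -261 - 2878 = -3139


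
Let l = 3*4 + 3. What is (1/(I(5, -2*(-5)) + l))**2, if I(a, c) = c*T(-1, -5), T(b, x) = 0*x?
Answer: 1/225 ≈ 0.0044444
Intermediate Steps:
T(b, x) = 0
l = 15 (l = 12 + 3 = 15)
I(a, c) = 0 (I(a, c) = c*0 = 0)
(1/(I(5, -2*(-5)) + l))**2 = (1/(0 + 15))**2 = (1/15)**2 = 1/225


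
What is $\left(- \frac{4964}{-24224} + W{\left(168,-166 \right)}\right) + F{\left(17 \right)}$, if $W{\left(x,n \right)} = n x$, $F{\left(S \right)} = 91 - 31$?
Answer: $- \frac{168525127}{6056} \approx -27828.0$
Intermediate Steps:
$F{\left(S \right)} = 60$ ($F{\left(S \right)} = 91 - 31 = 60$)
$\left(- \frac{4964}{-24224} + W{\left(168,-166 \right)}\right) + F{\left(17 \right)} = \left(- \frac{4964}{-24224} - 27888\right) + 60 = \left(\left(-4964\right) \left(- \frac{1}{24224}\right) - 27888\right) + 60 = \left(\frac{1241}{6056} - 27888\right) + 60 = - \frac{168888487}{6056} + 60 = - \frac{168525127}{6056}$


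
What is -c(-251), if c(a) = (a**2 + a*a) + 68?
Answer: -126070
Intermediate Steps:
c(a) = 68 + 2*a**2 (c(a) = (a**2 + a**2) + 68 = 2*a**2 + 68 = 68 + 2*a**2)
-c(-251) = -(68 + 2*(-251)**2) = -(68 + 2*63001) = -(68 + 126002) = -1*126070 = -126070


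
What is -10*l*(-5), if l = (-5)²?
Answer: 1250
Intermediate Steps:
l = 25
-10*l*(-5) = -10*25*(-5) = -250*(-5) = 1250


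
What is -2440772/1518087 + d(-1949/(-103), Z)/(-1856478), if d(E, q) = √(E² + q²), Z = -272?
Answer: -2440772/1518087 - √788694857/191217234 ≈ -1.6079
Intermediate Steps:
-2440772/1518087 + d(-1949/(-103), Z)/(-1856478) = -2440772/1518087 + √((-1949/(-103))² + (-272)²)/(-1856478) = -2440772*1/1518087 + √((-1949*(-1/103))² + 73984)*(-1/1856478) = -2440772/1518087 + √((1949/103)² + 73984)*(-1/1856478) = -2440772/1518087 + √(3798601/10609 + 73984)*(-1/1856478) = -2440772/1518087 + √(788694857/10609)*(-1/1856478) = -2440772/1518087 + (√788694857/103)*(-1/1856478) = -2440772/1518087 - √788694857/191217234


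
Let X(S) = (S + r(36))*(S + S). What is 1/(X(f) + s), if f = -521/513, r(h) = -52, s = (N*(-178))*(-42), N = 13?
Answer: 263169/25605208046 ≈ 1.0278e-5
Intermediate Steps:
s = 97188 (s = (13*(-178))*(-42) = -2314*(-42) = 97188)
f = -521/513 (f = -521*1/513 = -521/513 ≈ -1.0156)
X(S) = 2*S*(-52 + S) (X(S) = (S - 52)*(S + S) = (-52 + S)*(2*S) = 2*S*(-52 + S))
1/(X(f) + s) = 1/(2*(-521/513)*(-52 - 521/513) + 97188) = 1/(2*(-521/513)*(-27197/513) + 97188) = 1/(28339274/263169 + 97188) = 1/(25605208046/263169) = 263169/25605208046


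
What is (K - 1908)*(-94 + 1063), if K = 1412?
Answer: -480624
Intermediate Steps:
(K - 1908)*(-94 + 1063) = (1412 - 1908)*(-94 + 1063) = -496*969 = -480624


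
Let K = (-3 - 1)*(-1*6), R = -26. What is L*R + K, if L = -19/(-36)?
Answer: 185/18 ≈ 10.278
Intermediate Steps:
K = 24 (K = -4*(-6) = 24)
L = 19/36 (L = -19*(-1/36) = 19/36 ≈ 0.52778)
L*R + K = (19/36)*(-26) + 24 = -247/18 + 24 = 185/18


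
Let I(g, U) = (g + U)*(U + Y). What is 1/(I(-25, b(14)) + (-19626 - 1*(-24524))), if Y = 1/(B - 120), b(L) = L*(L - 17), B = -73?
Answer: 193/1488483 ≈ 0.00012966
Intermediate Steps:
b(L) = L*(-17 + L)
Y = -1/193 (Y = 1/(-73 - 120) = 1/(-193) = -1/193 ≈ -0.0051813)
I(g, U) = (-1/193 + U)*(U + g) (I(g, U) = (g + U)*(U - 1/193) = (U + g)*(-1/193 + U) = (-1/193 + U)*(U + g))
1/(I(-25, b(14)) + (-19626 - 1*(-24524))) = 1/(((14*(-17 + 14))**2 - 14*(-17 + 14)/193 - 1/193*(-25) + (14*(-17 + 14))*(-25)) + (-19626 - 1*(-24524))) = 1/(((14*(-3))**2 - 14*(-3)/193 + 25/193 + (14*(-3))*(-25)) + (-19626 + 24524)) = 1/(((-42)**2 - 1/193*(-42) + 25/193 - 42*(-25)) + 4898) = 1/((1764 + 42/193 + 25/193 + 1050) + 4898) = 1/(543169/193 + 4898) = 1/(1488483/193) = 193/1488483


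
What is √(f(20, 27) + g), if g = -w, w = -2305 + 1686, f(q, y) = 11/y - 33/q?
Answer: √5003835/90 ≈ 24.855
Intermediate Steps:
f(q, y) = -33/q + 11/y
w = -619
g = 619 (g = -1*(-619) = 619)
√(f(20, 27) + g) = √((-33/20 + 11/27) + 619) = √(-671/540 + 619) = √(333589/540) = √5003835/90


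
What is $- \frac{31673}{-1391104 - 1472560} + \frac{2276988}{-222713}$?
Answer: $- \frac{6513474575183}{637775200432} \approx -10.213$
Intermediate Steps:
$- \frac{31673}{-1391104 - 1472560} + \frac{2276988}{-222713} = - \frac{31673}{-1391104 - 1472560} + 2276988 \left(- \frac{1}{222713}\right) = - \frac{31673}{-2863664} - \frac{2276988}{222713} = \left(-31673\right) \left(- \frac{1}{2863664}\right) - \frac{2276988}{222713} = \frac{31673}{2863664} - \frac{2276988}{222713} = - \frac{6513474575183}{637775200432}$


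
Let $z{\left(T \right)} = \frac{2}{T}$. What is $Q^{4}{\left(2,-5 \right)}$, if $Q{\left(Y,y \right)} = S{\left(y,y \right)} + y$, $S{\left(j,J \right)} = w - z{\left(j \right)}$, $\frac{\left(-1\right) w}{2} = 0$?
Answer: $\frac{279841}{625} \approx 447.75$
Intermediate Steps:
$w = 0$ ($w = \left(-2\right) 0 = 0$)
$S{\left(j,J \right)} = - \frac{2}{j}$ ($S{\left(j,J \right)} = 0 - \frac{2}{j} = - \frac{2}{j}$)
$Q{\left(Y,y \right)} = y - \frac{2}{y}$ ($Q{\left(Y,y \right)} = - \frac{2}{y} + y = y - \frac{2}{y}$)
$Q^{4}{\left(2,-5 \right)} = \left(-5 - \frac{2}{-5}\right)^{4} = \left(-5 - - \frac{2}{5}\right)^{4} = \left(-5 + \frac{2}{5}\right)^{4} = \left(- \frac{23}{5}\right)^{4} = \frac{279841}{625}$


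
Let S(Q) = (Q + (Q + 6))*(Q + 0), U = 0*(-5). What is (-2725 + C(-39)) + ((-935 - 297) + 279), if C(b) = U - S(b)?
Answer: -6486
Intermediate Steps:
U = 0
S(Q) = Q*(6 + 2*Q) (S(Q) = (Q + (6 + Q))*Q = (6 + 2*Q)*Q = Q*(6 + 2*Q))
C(b) = -2*b*(3 + b) (C(b) = 0 - 2*b*(3 + b) = -2*b*(3 + b))
(-2725 + C(-39)) + ((-935 - 297) + 279) = (-2725 - 2*(-39)*(3 - 39)) + ((-935 - 297) + 279) = (-2725 - 2*(-39)*(-36)) + (-1232 + 279) = (-2725 - 2808) - 953 = -5533 - 953 = -6486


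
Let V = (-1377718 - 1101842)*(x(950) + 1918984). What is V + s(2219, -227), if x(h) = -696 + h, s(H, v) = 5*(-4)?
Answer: -4758865775300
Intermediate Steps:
s(H, v) = -20
V = -4758865775280 (V = (-1377718 - 1101842)*((-696 + 950) + 1918984) = -2479560*(254 + 1918984) = -2479560*1919238 = -4758865775280)
V + s(2219, -227) = -4758865775280 - 20 = -4758865775300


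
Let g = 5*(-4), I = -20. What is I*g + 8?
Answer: 408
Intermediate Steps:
g = -20
I*g + 8 = -20*(-20) + 8 = 400 + 8 = 408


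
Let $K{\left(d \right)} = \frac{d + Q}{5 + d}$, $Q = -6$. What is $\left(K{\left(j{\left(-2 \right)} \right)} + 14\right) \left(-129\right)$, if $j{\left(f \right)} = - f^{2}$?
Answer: $-516$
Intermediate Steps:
$K{\left(d \right)} = \frac{-6 + d}{5 + d}$ ($K{\left(d \right)} = \frac{d - 6}{5 + d} = \frac{-6 + d}{5 + d}$)
$\left(K{\left(j{\left(-2 \right)} \right)} + 14\right) \left(-129\right) = \left(\frac{-6 - \left(-2\right)^{2}}{5 - \left(-2\right)^{2}} + 14\right) \left(-129\right) = \left(\frac{-6 - 4}{5 - 4} + 14\right) \left(-129\right) = \left(1^{-1} \left(-10\right) + 14\right) \left(-129\right) = \left(1 \left(-10\right) + 14\right) \left(-129\right) = \left(-10 + 14\right) \left(-129\right) = 4 \left(-129\right) = -516$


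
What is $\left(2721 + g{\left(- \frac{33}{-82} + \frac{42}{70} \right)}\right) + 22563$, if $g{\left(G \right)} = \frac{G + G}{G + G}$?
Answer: $25285$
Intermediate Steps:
$g{\left(G \right)} = 1$ ($g{\left(G \right)} = \frac{2 G}{2 G} = 2 G \frac{1}{2 G} = 1$)
$\left(2721 + g{\left(- \frac{33}{-82} + \frac{42}{70} \right)}\right) + 22563 = \left(2721 + 1\right) + 22563 = 2722 + 22563 = 25285$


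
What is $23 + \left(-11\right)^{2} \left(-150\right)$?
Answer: $-18127$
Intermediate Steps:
$23 + \left(-11\right)^{2} \left(-150\right) = 23 + 121 \left(-150\right) = 23 - 18150 = -18127$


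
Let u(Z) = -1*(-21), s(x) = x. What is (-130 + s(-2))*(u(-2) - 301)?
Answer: 36960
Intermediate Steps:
u(Z) = 21
(-130 + s(-2))*(u(-2) - 301) = (-130 - 2)*(21 - 301) = -132*(-280) = 36960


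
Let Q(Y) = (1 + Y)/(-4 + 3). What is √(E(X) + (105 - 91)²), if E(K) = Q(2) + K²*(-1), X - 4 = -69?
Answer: 24*I*√7 ≈ 63.498*I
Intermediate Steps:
X = -65 (X = 4 - 69 = -65)
Q(Y) = -1 - Y (Q(Y) = (1 + Y)/(-1) = (1 + Y)*(-1) = -1 - Y)
E(K) = -3 - K² (E(K) = (-1 - 1*2) + K²*(-1) = (-1 - 2) - K² = -3 - K²)
√(E(X) + (105 - 91)²) = √((-3 - 1*(-65)²) + (105 - 91)²) = √((-3 - 1*4225) + 14²) = √((-3 - 4225) + 196) = √(-4228 + 196) = √(-4032) = 24*I*√7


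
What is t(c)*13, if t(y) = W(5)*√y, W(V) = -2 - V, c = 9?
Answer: -273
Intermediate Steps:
t(y) = -7*√y (t(y) = (-2 - 1*5)*√y = (-2 - 5)*√y = -7*√y)
t(c)*13 = -7*√9*13 = -7*3*13 = -21*13 = -273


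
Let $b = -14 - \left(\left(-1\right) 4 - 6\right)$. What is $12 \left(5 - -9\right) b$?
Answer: $-672$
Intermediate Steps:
$b = -4$ ($b = -14 - \left(-4 - 6\right) = -14 - -10 = -14 + 10 = -4$)
$12 \left(5 - -9\right) b = 12 \left(5 - -9\right) \left(-4\right) = 12 \left(5 + 9\right) \left(-4\right) = 12 \cdot 14 \left(-4\right) = 168 \left(-4\right) = -672$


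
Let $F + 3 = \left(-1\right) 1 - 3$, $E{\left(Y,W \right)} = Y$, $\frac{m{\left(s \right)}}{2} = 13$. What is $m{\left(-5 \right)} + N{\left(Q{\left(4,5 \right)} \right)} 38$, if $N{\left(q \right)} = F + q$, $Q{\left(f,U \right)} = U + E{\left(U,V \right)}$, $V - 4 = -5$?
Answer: $140$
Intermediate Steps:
$V = -1$ ($V = 4 - 5 = -1$)
$m{\left(s \right)} = 26$ ($m{\left(s \right)} = 2 \cdot 13 = 26$)
$Q{\left(f,U \right)} = 2 U$ ($Q{\left(f,U \right)} = U + U = 2 U$)
$F = -7$ ($F = -3 - 4 = -7$)
$N{\left(q \right)} = -7 + q$
$m{\left(-5 \right)} + N{\left(Q{\left(4,5 \right)} \right)} 38 = 26 + \left(-7 + 2 \cdot 5\right) 38 = 26 + \left(-7 + 10\right) 38 = 26 + 3 \cdot 38 = 26 + 114 = 140$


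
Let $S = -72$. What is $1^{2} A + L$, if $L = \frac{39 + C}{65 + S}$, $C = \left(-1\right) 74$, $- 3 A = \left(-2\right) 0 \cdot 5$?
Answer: $5$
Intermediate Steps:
$A = 0$ ($A = - \frac{\left(-2\right) 0 \cdot 5}{3} = - \frac{0 \cdot 5}{3} = \left(- \frac{1}{3}\right) 0 = 0$)
$C = -74$
$L = 5$ ($L = \frac{39 - 74}{65 - 72} = - \frac{35}{-7} = \left(-35\right) \left(- \frac{1}{7}\right) = 5$)
$1^{2} A + L = 1^{2} \cdot 0 + 5 = 1 \cdot 0 + 5 = 0 + 5 = 5$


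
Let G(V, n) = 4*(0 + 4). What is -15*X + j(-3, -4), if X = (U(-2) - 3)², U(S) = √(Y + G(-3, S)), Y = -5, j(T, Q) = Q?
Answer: -304 + 90*√11 ≈ -5.5038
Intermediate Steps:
G(V, n) = 16 (G(V, n) = 4*4 = 16)
U(S) = √11 (U(S) = √(-5 + 16) = √11)
X = (-3 + √11)² (X = (√11 - 3)² = (-3 + √11)² ≈ 0.10025)
-15*X + j(-3, -4) = -15*(3 - √11)² - 4 = -4 - 15*(3 - √11)²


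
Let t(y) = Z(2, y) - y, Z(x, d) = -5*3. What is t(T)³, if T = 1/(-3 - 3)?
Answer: -704969/216 ≈ -3263.7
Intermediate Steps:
Z(x, d) = -15
T = -⅙ (T = 1/(-6) = -⅙ ≈ -0.16667)
t(y) = -15 - y
t(T)³ = (-15 - 1*(-⅙))³ = (-15 + ⅙)³ = (-89/6)³ = -704969/216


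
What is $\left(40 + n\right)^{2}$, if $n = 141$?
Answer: $32761$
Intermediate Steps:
$\left(40 + n\right)^{2} = \left(40 + 141\right)^{2} = 181^{2} = 32761$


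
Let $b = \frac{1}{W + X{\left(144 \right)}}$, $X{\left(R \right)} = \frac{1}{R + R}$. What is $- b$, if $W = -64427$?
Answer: $\frac{288}{18554975} \approx 1.5521 \cdot 10^{-5}$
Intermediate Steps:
$X{\left(R \right)} = \frac{1}{2 R}$
$b = - \frac{288}{18554975}$ ($b = \frac{1}{-64427 + \frac{1}{2 \cdot 144}} = \frac{1}{-64427 + \frac{1}{2} \cdot \frac{1}{144}} = \frac{1}{-64427 + \frac{1}{288}} = \frac{1}{- \frac{18554975}{288}} = - \frac{288}{18554975} \approx -1.5521 \cdot 10^{-5}$)
$- b = \left(-1\right) \left(- \frac{288}{18554975}\right) = \frac{288}{18554975}$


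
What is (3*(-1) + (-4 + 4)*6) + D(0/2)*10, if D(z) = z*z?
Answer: -3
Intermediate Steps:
D(z) = z**2
(3*(-1) + (-4 + 4)*6) + D(0/2)*10 = (3*(-1) + (-4 + 4)*6) + (0/2)**2*10 = (-3 + 0*6) + (0*(1/2))**2*10 = (-3 + 0) + 0**2*10 = -3 + 0*10 = -3 + 0 = -3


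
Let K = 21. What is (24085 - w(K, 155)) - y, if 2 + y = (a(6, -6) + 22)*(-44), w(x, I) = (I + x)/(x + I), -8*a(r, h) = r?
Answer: 25021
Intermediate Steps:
a(r, h) = -r/8
w(x, I) = 1 (w(x, I) = (I + x)/(I + x) = 1)
y = -937 (y = -2 + (-1/8*6 + 22)*(-44) = -2 + (-3/4 + 22)*(-44) = -2 + (85/4)*(-44) = -2 - 935 = -937)
(24085 - w(K, 155)) - y = (24085 - 1*1) - 1*(-937) = (24085 - 1) + 937 = 24084 + 937 = 25021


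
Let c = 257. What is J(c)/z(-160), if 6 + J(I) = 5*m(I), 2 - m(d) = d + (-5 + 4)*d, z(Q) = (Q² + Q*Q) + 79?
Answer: 4/51279 ≈ 7.8005e-5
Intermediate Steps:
z(Q) = 79 + 2*Q² (z(Q) = (Q² + Q²) + 79 = 2*Q² + 79 = 79 + 2*Q²)
m(d) = 2 (m(d) = 2 - (d + (-5 + 4)*d) = 2 - (d - d) = 2 - 1*0 = 2 + 0 = 2)
J(I) = 4 (J(I) = -6 + 5*2 = -6 + 10 = 4)
J(c)/z(-160) = 4/(79 + 2*(-160)²) = 4/(79 + 2*25600) = 4/(79 + 51200) = 4/51279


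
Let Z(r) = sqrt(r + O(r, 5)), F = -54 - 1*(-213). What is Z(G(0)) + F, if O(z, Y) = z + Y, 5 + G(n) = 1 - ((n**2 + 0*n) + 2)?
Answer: 159 + I*sqrt(7) ≈ 159.0 + 2.6458*I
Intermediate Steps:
F = 159 (F = -54 + 213 = 159)
G(n) = -6 - n**2 (G(n) = -5 + (1 - ((n**2 + 0*n) + 2)) = -5 + (1 - ((n**2 + 0) + 2)) = -5 + (1 - (n**2 + 2)) = -5 + (1 - (2 + n**2)) = -5 + (1 + (-2 - n**2)) = -5 + (-1 - n**2) = -6 - n**2)
O(z, Y) = Y + z
Z(r) = sqrt(5 + 2*r) (Z(r) = sqrt(r + (5 + r)) = sqrt(5 + 2*r))
Z(G(0)) + F = sqrt(5 + 2*(-6 - 1*0**2)) + 159 = sqrt(5 + 2*(-6 - 1*0)) + 159 = sqrt(5 + 2*(-6 + 0)) + 159 = sqrt(5 + 2*(-6)) + 159 = sqrt(5 - 12) + 159 = sqrt(-7) + 159 = I*sqrt(7) + 159 = 159 + I*sqrt(7)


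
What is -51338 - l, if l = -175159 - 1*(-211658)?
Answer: -87837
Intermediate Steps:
l = 36499 (l = -175159 + 211658 = 36499)
-51338 - l = -51338 - 1*36499 = -51338 - 36499 = -87837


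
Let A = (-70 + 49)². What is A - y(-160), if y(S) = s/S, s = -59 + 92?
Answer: 70593/160 ≈ 441.21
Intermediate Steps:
s = 33
y(S) = 33/S
A = 441 (A = (-21)² = 441)
A - y(-160) = 441 - 33/(-160) = 441 - 33*(-1)/160 = 441 - 1*(-33/160) = 441 + 33/160 = 70593/160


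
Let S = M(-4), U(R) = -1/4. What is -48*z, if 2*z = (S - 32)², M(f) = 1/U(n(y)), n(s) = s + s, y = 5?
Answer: -31104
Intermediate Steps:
n(s) = 2*s
U(R) = -¼ (U(R) = -1*¼ = -¼)
M(f) = -4 (M(f) = 1/(-¼) = -4)
S = -4
z = 648 (z = (-4 - 32)²/2 = (½)*(-36)² = (½)*1296 = 648)
-48*z = -48*648 = -31104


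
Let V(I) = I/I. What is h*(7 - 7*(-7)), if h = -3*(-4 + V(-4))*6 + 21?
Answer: 4200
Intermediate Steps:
V(I) = 1
h = 75 (h = -3*(-4 + 1)*6 + 21 = -3*(-3)*6 + 21 = 9*6 + 21 = 54 + 21 = 75)
h*(7 - 7*(-7)) = 75*(7 - 7*(-7)) = 75*(7 + 49) = 75*56 = 4200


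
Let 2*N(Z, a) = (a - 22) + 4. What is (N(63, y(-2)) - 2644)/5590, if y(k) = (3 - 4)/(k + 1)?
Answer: -1061/2236 ≈ -0.47451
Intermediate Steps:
y(k) = -1/(1 + k)
N(Z, a) = -9 + a/2 (N(Z, a) = ((a - 22) + 4)/2 = ((-22 + a) + 4)/2 = (-18 + a)/2 = -9 + a/2)
(N(63, y(-2)) - 2644)/5590 = ((-9 + (-1/(1 - 2))/2) - 2644)/5590 = ((-9 + (-1/(-1))/2) - 2644)*(1/5590) = ((-9 + (-1*(-1))/2) - 2644)*(1/5590) = ((-9 + (1/2)*1) - 2644)*(1/5590) = ((-9 + 1/2) - 2644)*(1/5590) = (-17/2 - 2644)*(1/5590) = -5305/2*1/5590 = -1061/2236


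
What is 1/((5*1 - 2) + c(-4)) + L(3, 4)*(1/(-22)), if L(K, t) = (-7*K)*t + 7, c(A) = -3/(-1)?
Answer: 11/3 ≈ 3.6667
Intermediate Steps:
c(A) = 3 (c(A) = -3*(-1) = 3)
L(K, t) = 7 - 7*K*t (L(K, t) = -7*K*t + 7 = 7 - 7*K*t)
1/((5*1 - 2) + c(-4)) + L(3, 4)*(1/(-22)) = 1/((5*1 - 2) + 3) + (7 - 7*3*4)*(1/(-22)) = 1/((5 - 2) + 3) + (7 - 84)*(1*(-1/22)) = 1/(3 + 3) - 77*(-1/22) = 1/6 + 7/2 = 11/3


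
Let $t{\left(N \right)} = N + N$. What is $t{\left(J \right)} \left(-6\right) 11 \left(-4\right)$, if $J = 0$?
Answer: $0$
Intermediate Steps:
$t{\left(N \right)} = 2 N$
$t{\left(J \right)} \left(-6\right) 11 \left(-4\right) = 2 \cdot 0 \left(-6\right) 11 \left(-4\right) = 0 \left(-6\right) 11 \left(-4\right) = 0 \cdot 11 \left(-4\right) = 0 \left(-4\right) = 0$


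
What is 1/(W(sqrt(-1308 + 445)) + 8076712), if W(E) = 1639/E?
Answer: 6970202456/56296317821490993 + 1639*I*sqrt(863)/56296317821490993 ≈ 1.2381e-7 + 8.5527e-13*I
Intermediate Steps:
1/(W(sqrt(-1308 + 445)) + 8076712) = 1/(1639/(sqrt(-1308 + 445)) + 8076712) = 1/(1639/(sqrt(-863)) + 8076712) = 1/(1639/((I*sqrt(863))) + 8076712) = 1/(1639*(-I*sqrt(863)/863) + 8076712) = 1/(-1639*I*sqrt(863)/863 + 8076712) = 1/(8076712 - 1639*I*sqrt(863)/863)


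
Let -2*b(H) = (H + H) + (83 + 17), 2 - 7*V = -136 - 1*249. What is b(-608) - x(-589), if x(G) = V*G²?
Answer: -134254521/7 ≈ -1.9179e+7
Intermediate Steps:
V = 387/7 (V = 2/7 - (-136 - 1*249)/7 = 2/7 - (-136 - 249)/7 = 2/7 - ⅐*(-385) = 2/7 + 55 = 387/7 ≈ 55.286)
b(H) = -50 - H (b(H) = -((H + H) + (83 + 17))/2 = -(2*H + 100)/2 = -(100 + 2*H)/2 = -50 - H)
x(G) = 387*G²/7
b(-608) - x(-589) = (-50 - 1*(-608)) - 387*(-589)²/7 = (-50 + 608) - 387*346921/7 = 558 - 1*134258427/7 = 558 - 134258427/7 = -134254521/7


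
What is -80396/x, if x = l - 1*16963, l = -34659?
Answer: 40198/25811 ≈ 1.5574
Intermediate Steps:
x = -51622 (x = -34659 - 1*16963 = -34659 - 16963 = -51622)
-80396/x = -80396/(-51622) = -80396*(-1/51622) = 40198/25811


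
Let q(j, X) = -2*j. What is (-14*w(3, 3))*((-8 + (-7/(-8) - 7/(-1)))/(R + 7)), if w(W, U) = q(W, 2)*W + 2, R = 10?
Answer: -28/17 ≈ -1.6471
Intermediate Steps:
w(W, U) = 2 - 2*W² (w(W, U) = (-2*W)*W + 2 = -2*W² + 2 = 2 - 2*W²)
(-14*w(3, 3))*((-8 + (-7/(-8) - 7/(-1)))/(R + 7)) = (-14*(2 - 2*3²))*((-8 + (-7/(-8) - 7/(-1)))/(10 + 7)) = (-14*(2 - 2*9))*((-8 + (-7*(-⅛) - 7*(-1)))/17) = (-14*(2 - 18))*((-8 + (7/8 + 7))*(1/17)) = (-14*(-16))*((-8 + 63/8)*(1/17)) = 224*(-⅛*1/17) = 224*(-1/136) = -28/17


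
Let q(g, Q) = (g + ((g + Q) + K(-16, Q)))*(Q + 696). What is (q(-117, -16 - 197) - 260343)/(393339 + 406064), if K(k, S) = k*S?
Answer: 1169820/799403 ≈ 1.4634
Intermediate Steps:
K(k, S) = S*k
q(g, Q) = (696 + Q)*(-15*Q + 2*g) (q(g, Q) = (g + ((g + Q) + Q*(-16)))*(Q + 696) = (g + ((Q + g) - 16*Q))*(696 + Q) = (g + (g - 15*Q))*(696 + Q) = (-15*Q + 2*g)*(696 + Q) = (696 + Q)*(-15*Q + 2*g))
(q(-117, -16 - 197) - 260343)/(393339 + 406064) = ((-10440*(-16 - 197) - 15*(-16 - 197)**2 + 1392*(-117) + 2*(-16 - 197)*(-117)) - 260343)/(393339 + 406064) = ((-10440*(-213) - 15*(-213)**2 - 162864 + 2*(-213)*(-117)) - 260343)/799403 = ((2223720 - 15*45369 - 162864 + 49842) - 260343)*(1/799403) = ((2223720 - 680535 - 162864 + 49842) - 260343)*(1/799403) = (1430163 - 260343)*(1/799403) = 1169820*(1/799403) = 1169820/799403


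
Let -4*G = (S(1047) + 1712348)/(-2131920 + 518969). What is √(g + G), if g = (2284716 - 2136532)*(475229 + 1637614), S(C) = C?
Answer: √3258148541212685143410293/3225902 ≈ 5.5954e+5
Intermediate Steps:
g = 313089527112 (g = 148184*2112843 = 313089527112)
G = 1713395/6451804 (G = -(1047 + 1712348)/(4*(-2131920 + 518969)) = -1713395/(4*(-1612951)) = -1713395*(-1)/(4*1612951) = -¼*(-1713395/1612951) = 1713395/6451804 ≈ 0.26557)
√(g + G) = √(313089527112 + 1713395/6451804) = √(2019992263381023443/6451804) = √3258148541212685143410293/3225902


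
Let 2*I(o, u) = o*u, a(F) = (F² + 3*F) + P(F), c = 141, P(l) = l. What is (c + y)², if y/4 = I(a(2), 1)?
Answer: 27225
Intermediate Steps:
a(F) = F² + 4*F (a(F) = (F² + 3*F) + F = F² + 4*F)
I(o, u) = o*u/2 (I(o, u) = (o*u)/2 = o*u/2)
y = 24 (y = 4*((½)*(2*(4 + 2))*1) = 4*((½)*(2*6)*1) = 4*((½)*12*1) = 4*6 = 24)
(c + y)² = (141 + 24)² = 165² = 27225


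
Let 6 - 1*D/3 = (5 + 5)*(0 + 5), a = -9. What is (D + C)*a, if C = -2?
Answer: 1206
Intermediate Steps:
D = -132 (D = 18 - 3*(5 + 5)*(0 + 5) = 18 - 30*5 = 18 - 3*50 = 18 - 150 = -132)
(D + C)*a = (-132 - 2)*(-9) = -134*(-9) = 1206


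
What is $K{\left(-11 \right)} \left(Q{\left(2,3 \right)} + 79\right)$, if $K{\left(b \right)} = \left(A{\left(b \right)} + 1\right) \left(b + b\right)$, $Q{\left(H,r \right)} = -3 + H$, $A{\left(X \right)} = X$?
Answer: $17160$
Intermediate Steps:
$K{\left(b \right)} = 2 b \left(1 + b\right)$ ($K{\left(b \right)} = \left(b + 1\right) \left(b + b\right) = \left(1 + b\right) 2 b = 2 b \left(1 + b\right)$)
$K{\left(-11 \right)} \left(Q{\left(2,3 \right)} + 79\right) = 2 \left(-11\right) \left(1 - 11\right) \left(\left(-3 + 2\right) + 79\right) = 2 \left(-11\right) \left(-10\right) \left(-1 + 79\right) = 220 \cdot 78 = 17160$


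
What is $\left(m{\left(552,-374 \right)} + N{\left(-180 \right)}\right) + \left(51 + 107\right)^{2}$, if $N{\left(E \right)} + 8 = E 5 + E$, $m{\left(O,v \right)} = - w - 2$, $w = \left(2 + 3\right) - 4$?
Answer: $23873$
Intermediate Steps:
$w = 1$ ($w = 5 - 4 = 1$)
$m{\left(O,v \right)} = -3$ ($m{\left(O,v \right)} = \left(-1\right) 1 - 2 = -1 - 2 = -3$)
$N{\left(E \right)} = -8 + 6 E$ ($N{\left(E \right)} = -8 + \left(E 5 + E\right) = -8 + \left(5 E + E\right) = -8 + 6 E$)
$\left(m{\left(552,-374 \right)} + N{\left(-180 \right)}\right) + \left(51 + 107\right)^{2} = \left(-3 + \left(-8 + 6 \left(-180\right)\right)\right) + \left(51 + 107\right)^{2} = \left(-3 - 1088\right) + 158^{2} = \left(-3 - 1088\right) + 24964 = -1091 + 24964 = 23873$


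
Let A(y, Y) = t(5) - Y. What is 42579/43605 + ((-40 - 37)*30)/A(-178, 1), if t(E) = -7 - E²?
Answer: 6033/85 ≈ 70.976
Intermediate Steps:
A(y, Y) = -32 - Y (A(y, Y) = (-7 - 1*5²) - Y = (-7 - 1*25) - Y = (-7 - 25) - Y = -32 - Y)
42579/43605 + ((-40 - 37)*30)/A(-178, 1) = 42579/43605 + ((-40 - 37)*30)/(-32 - 1*1) = 42579*(1/43605) + (-77*30)/(-32 - 1) = 83/85 - 2310/(-33) = 83/85 - 2310*(-1/33) = 83/85 + 70 = 6033/85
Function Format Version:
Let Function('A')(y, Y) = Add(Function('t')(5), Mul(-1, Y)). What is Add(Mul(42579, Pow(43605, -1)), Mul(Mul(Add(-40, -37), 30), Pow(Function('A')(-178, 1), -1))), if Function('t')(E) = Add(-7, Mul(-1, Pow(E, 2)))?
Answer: Rational(6033, 85) ≈ 70.976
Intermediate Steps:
Function('A')(y, Y) = Add(-32, Mul(-1, Y)) (Function('A')(y, Y) = Add(Add(-7, Mul(-1, Pow(5, 2))), Mul(-1, Y)) = Add(Add(-7, Mul(-1, 25)), Mul(-1, Y)) = Add(Add(-7, -25), Mul(-1, Y)) = Add(-32, Mul(-1, Y)))
Add(Mul(42579, Pow(43605, -1)), Mul(Mul(Add(-40, -37), 30), Pow(Function('A')(-178, 1), -1))) = Add(Mul(42579, Pow(43605, -1)), Mul(Mul(Add(-40, -37), 30), Pow(Add(-32, Mul(-1, 1)), -1))) = Add(Mul(42579, Rational(1, 43605)), Mul(Mul(-77, 30), Pow(Add(-32, -1), -1))) = Add(Rational(83, 85), Mul(-2310, Pow(-33, -1))) = Add(Rational(83, 85), Mul(-2310, Rational(-1, 33))) = Add(Rational(83, 85), 70) = Rational(6033, 85)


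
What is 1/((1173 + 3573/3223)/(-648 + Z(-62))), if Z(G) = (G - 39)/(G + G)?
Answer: -258648973/469234848 ≈ -0.55121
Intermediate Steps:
Z(G) = (-39 + G)/(2*G) (Z(G) = (-39 + G)/((2*G)) = (-39 + G)*(1/(2*G)) = (-39 + G)/(2*G))
1/((1173 + 3573/3223)/(-648 + Z(-62))) = 1/((1173 + 3573/3223)/(-648 + (1/2)*(-39 - 62)/(-62))) = 1/((1173 + 3573*(1/3223))/(-648 + (1/2)*(-1/62)*(-101))) = 1/((1173 + 3573/3223)/(-648 + 101/124)) = 1/(3784152/(3223*(-80251/124))) = 1/((3784152/3223)*(-124/80251)) = 1/(-469234848/258648973) = -258648973/469234848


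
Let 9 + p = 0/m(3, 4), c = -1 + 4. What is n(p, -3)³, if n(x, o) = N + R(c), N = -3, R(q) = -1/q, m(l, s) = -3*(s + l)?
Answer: -1000/27 ≈ -37.037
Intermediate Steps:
c = 3
m(l, s) = -3*l - 3*s (m(l, s) = -3*(l + s) = -3*l - 3*s)
p = -9 (p = -9 + 0/(-3*3 - 3*4) = -9 + 0/(-9 - 12) = -9 + 0/(-21) = -9 + 0*(-1/21) = -9 + 0 = -9)
n(x, o) = -10/3 (n(x, o) = -3 - 1/3 = -3 - 1*⅓ = -3 - ⅓ = -10/3)
n(p, -3)³ = (-10/3)³ = -1000/27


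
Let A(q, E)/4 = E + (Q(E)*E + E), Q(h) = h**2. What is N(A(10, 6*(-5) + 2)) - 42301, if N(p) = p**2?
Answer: 7749590723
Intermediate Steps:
A(q, E) = 4*E**3 + 8*E (A(q, E) = 4*(E + (E**2*E + E)) = 4*(E + (E**3 + E)) = 4*(E + (E + E**3)) = 4*(E**3 + 2*E) = 4*E**3 + 8*E)
N(A(10, 6*(-5) + 2)) - 42301 = (4*(6*(-5) + 2)*(2 + (6*(-5) + 2)**2))**2 - 42301 = (4*(-30 + 2)*(2 + (-30 + 2)**2))**2 - 42301 = (4*(-28)*(2 + (-28)**2))**2 - 42301 = (4*(-28)*(2 + 784))**2 - 42301 = (4*(-28)*786)**2 - 42301 = (-88032)**2 - 42301 = 7749633024 - 42301 = 7749590723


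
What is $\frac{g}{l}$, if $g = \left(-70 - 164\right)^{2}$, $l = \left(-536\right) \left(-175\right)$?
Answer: $\frac{13689}{23450} \approx 0.58375$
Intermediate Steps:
$l = 93800$
$g = 54756$ ($g = \left(-234\right)^{2} = 54756$)
$\frac{g}{l} = \frac{54756}{93800} = 54756 \cdot \frac{1}{93800} = \frac{13689}{23450}$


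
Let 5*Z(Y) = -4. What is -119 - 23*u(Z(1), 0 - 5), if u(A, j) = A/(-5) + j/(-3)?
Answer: -12076/75 ≈ -161.01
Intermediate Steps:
Z(Y) = -⅘ (Z(Y) = (⅕)*(-4) = -⅘)
u(A, j) = -j/3 - A/5 (u(A, j) = A*(-⅕) + j*(-⅓) = -A/5 - j/3 = -j/3 - A/5)
-119 - 23*u(Z(1), 0 - 5) = -119 - 23*(-(0 - 5)/3 - ⅕*(-⅘)) = -119 - 23*(-⅓*(-5) + 4/25) = -119 - 23*(5/3 + 4/25) = -119 - 23*137/75 = -119 - 3151/75 = -12076/75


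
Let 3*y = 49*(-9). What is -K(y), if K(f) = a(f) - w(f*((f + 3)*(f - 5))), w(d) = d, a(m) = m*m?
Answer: -3239145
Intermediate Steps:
a(m) = m**2
y = -147 (y = (49*(-9))/3 = (1/3)*(-441) = -147)
K(f) = f**2 - f*(-5 + f)*(3 + f) (K(f) = f**2 - f*(f + 3)*(f - 5) = f**2 - f*(3 + f)*(-5 + f) = f**2 - f*(-5 + f)*(3 + f))
-K(y) = -(-147)*(15 - 1*(-147)**2 + 3*(-147)) = -(-147)*(15 - 1*21609 - 441) = -(-147)*(15 - 21609 - 441) = -(-147)*(-22035) = -1*3239145 = -3239145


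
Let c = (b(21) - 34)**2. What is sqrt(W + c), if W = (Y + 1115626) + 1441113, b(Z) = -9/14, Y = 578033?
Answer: sqrt(614650537)/14 ≈ 1770.9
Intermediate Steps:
b(Z) = -9/14 (b(Z) = -9*1/14 = -9/14)
W = 3134772 (W = (578033 + 1115626) + 1441113 = 1693659 + 1441113 = 3134772)
c = 235225/196 (c = (-9/14 - 34)**2 = (-485/14)**2 = 235225/196 ≈ 1200.1)
sqrt(W + c) = sqrt(3134772 + 235225/196) = sqrt(614650537/196) = sqrt(614650537)/14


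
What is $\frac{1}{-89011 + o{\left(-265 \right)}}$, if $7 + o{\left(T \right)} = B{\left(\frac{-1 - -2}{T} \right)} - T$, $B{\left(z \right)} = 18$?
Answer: $- \frac{1}{88735} \approx -1.127 \cdot 10^{-5}$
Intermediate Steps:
$o{\left(T \right)} = 11 - T$ ($o{\left(T \right)} = -7 - \left(-18 + T\right) = 11 - T$)
$\frac{1}{-89011 + o{\left(-265 \right)}} = \frac{1}{-89011 + \left(11 - -265\right)} = \frac{1}{-89011 + \left(11 + 265\right)} = \frac{1}{-89011 + 276} = \frac{1}{-88735} = - \frac{1}{88735}$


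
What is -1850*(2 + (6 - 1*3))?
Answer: -9250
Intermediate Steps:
-1850*(2 + (6 - 1*3)) = -1850*(2 + (6 - 3)) = -1850*(2 + 3) = -1850*5 = -370*25 = -9250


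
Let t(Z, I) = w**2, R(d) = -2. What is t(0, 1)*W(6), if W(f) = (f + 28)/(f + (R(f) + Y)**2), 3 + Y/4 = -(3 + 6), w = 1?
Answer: 17/1253 ≈ 0.013567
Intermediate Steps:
Y = -48 (Y = -12 + 4*(-(3 + 6)) = -12 + 4*(-1*9) = -12 + 4*(-9) = -12 - 36 = -48)
t(Z, I) = 1 (t(Z, I) = 1**2 = 1)
W(f) = (28 + f)/(2500 + f) (W(f) = (f + 28)/(f + (-2 - 48)**2) = (28 + f)/(f + (-50)**2) = (28 + f)/(f + 2500) = (28 + f)/(2500 + f))
t(0, 1)*W(6) = 1*((28 + 6)/(2500 + 6)) = 1*(34/2506) = 1*((1/2506)*34) = 1*(17/1253) = 17/1253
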